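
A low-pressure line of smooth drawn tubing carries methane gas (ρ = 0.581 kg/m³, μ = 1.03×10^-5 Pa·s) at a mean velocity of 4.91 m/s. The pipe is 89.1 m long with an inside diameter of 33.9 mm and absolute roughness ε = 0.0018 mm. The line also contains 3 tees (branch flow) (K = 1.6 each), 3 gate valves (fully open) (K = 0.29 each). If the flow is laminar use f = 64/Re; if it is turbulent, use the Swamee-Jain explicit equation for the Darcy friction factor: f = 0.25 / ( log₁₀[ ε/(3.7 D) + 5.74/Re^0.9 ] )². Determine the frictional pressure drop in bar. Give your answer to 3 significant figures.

ΔP ≈ 0.00622 bar

Reynolds number Re = ρVD/μ = 0.581 · 4.91 · 0.0339 / 1.03e-05 = 9389.
Re > 4000 → turbulent. Relative roughness ε/D = 1.8e-06/0.0339 = 5.31e-05. Swamee-Jain: f = 0.25/(log₁₀[5.31e-05/3.7 + 5.74/9389^0.9])² = 0.25/(log₁₀[1.44e-05 + 0.00153])² = 0.25/(-2.812)² = 0.03161.
Total minor-loss coefficient ΣK = 3·1.6 + 3·0.29 = 5.67.
ΔP = [f·L/D + ΣK]·(ρV²/2) = [0.03161·89.1/0.0339 + 5.67]·(0.581·4.91²/2) = [83.07 + 5.67]·7.003 = 621.5 Pa.
ΔP = 621.5 Pa = 0.00622 bar.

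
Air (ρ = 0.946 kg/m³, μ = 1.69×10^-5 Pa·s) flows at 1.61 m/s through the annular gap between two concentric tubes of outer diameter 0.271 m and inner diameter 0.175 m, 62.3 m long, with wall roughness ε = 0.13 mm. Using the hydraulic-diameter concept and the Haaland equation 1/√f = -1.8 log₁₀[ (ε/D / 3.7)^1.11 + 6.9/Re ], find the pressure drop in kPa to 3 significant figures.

Hydraulic diameter D_h = 4A/P = D_o - D_i = 0.271 - 0.175 = 0.096 m.
Re = ρVD_h/μ = 0.946·1.61·0.096/1.69e-05 = 8652.
ε/D_h = 0.00013/0.096 = 0.00135; Haaland gives 1/√f = -1.8 log₁₀[0.000153+0.000798] = 5.439, so f = 0.0338.
ΔP = f(L/D_h)(ρV²/2) = 0.0338·62.3/0.096·1.226 = 26.89 Pa.
ΔP = 0.0269 kPa.

ΔP ≈ 0.0269 kPa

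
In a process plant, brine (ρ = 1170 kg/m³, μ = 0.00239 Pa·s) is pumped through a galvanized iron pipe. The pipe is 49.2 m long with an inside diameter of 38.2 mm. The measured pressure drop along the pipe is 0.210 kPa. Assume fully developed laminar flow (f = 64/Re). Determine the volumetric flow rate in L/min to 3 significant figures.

For laminar flow, f = 64/Re with Re = ρVD/μ, so Darcy-Weisbach reduces to ΔP = 32μLV/D². Solving for V: V = ΔP·D²/(32μL) = 210·(0.0382)²/(32·0.00239·49.2) = 0.08144 m/s.
Check: Re = ρVD/μ = 1170·0.08144·0.0382/0.00239 = 1523 < 2300, so the laminar assumption holds.
Q = V·A = 0.08144·(π/4·0.0382²) = 9.334e-05 m³/s = 5.60 L/min.

Q ≈ 5.60 L/min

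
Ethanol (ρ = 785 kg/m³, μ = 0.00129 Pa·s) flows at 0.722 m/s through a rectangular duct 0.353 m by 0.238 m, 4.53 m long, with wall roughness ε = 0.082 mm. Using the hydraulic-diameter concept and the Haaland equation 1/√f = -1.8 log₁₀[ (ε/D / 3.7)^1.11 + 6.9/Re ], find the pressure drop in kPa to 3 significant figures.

ΔP ≈ 0.0604 kPa

Hydraulic diameter D_h = 4A/P = 4·(0.353·0.238)/(2·(0.353+0.238)) = 0.3361/1.182 = 0.2843 m.
Re = ρVD_h/μ = 785·0.722·0.2843/0.00129 = 1.249e+05.
ε/D_h = 8.2e-05/0.2843 = 0.000288; Haaland gives 1/√f = -1.8 log₁₀[2.75e-05+5.52e-05] = 7.348, so f = 0.01852.
ΔP = f(L/D_h)(ρV²/2) = 0.01852·4.53/0.2843·204.6 = 60.38 Pa.
ΔP = 0.0604 kPa.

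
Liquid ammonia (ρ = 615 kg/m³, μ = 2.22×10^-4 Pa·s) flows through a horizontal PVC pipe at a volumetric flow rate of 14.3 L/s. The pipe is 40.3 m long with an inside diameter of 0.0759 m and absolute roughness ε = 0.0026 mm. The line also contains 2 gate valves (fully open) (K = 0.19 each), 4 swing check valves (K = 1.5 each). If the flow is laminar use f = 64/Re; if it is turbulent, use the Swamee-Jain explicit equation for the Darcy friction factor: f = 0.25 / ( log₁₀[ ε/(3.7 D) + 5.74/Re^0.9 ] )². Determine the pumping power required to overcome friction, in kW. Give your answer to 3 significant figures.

Q = 14.3 L/s = 14.3/1000 = 0.0143 m³/s.
Cross-sectional area A = πD²/4 = π(0.0759)²/4 = 0.004525 m²; mean velocity V = Q/A = 0.0143/0.004525 = 3.161 m/s.
Reynolds number Re = ρVD/μ = 615 · 3.161 · 0.0759 / 0.000222 = 6.645e+05.
Re > 4000 → turbulent. Relative roughness ε/D = 2.6e-06/0.0759 = 3.43e-05. Swamee-Jain: f = 0.25/(log₁₀[3.43e-05/3.7 + 5.74/6.645e+05^0.9])² = 0.25/(log₁₀[9.26e-06 + 3.3e-05])² = 0.25/(-4.374)² = 0.01307.
Total minor-loss coefficient ΣK = 2·0.19 + 4·1.5 = 6.38.
ΔP = [f·L/D + ΣK]·(ρV²/2) = [0.01307·40.3/0.0759 + 6.38]·(615·3.161²/2) = [6.938 + 6.38]·3072 = 4.091e+04 Pa.
Pumping power P = QΔP = 0.0143·4.091e+04 = 585.0 W = 0.585 kW.

P ≈ 0.585 kW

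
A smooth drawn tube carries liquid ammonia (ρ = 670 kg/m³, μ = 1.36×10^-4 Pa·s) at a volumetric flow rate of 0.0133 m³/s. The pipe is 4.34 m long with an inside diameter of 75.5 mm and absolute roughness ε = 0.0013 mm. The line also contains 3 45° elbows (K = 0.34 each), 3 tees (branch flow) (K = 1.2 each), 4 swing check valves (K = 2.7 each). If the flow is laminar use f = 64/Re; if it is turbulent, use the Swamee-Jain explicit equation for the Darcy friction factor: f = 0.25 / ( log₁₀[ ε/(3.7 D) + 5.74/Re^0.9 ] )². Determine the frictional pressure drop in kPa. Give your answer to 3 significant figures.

ΔP ≈ 47.6 kPa

Cross-sectional area A = πD²/4 = π(0.0755)²/4 = 0.004477 m²; mean velocity V = Q/A = 0.0133/0.004477 = 2.971 m/s.
Reynolds number Re = ρVD/μ = 670 · 2.971 · 0.0755 / 0.000136 = 1.105e+06.
Re > 4000 → turbulent. Relative roughness ε/D = 1.3e-06/0.0755 = 1.72e-05. Swamee-Jain: f = 0.25/(log₁₀[1.72e-05/3.7 + 5.74/1.105e+06^0.9])² = 0.25/(log₁₀[4.65e-06 + 2.09e-05])² = 0.25/(-4.593)² = 0.01185.
Total minor-loss coefficient ΣK = 3·0.34 + 3·1.2 + 4·2.7 = 15.4.
ΔP = [f·L/D + ΣK]·(ρV²/2) = [0.01185·4.34/0.0755 + 15.4]·(670·2.971²/2) = [0.6813 + 15.4]·2957 = 4.76e+04 Pa.
ΔP = 4.76e+04 Pa = 47.6 kPa.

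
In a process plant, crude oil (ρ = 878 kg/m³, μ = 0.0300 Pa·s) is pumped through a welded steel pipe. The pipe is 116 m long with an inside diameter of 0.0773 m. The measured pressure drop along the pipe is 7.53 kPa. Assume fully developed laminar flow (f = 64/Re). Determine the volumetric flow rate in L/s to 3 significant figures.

Q ≈ 1.90 L/s

For laminar flow, f = 64/Re with Re = ρVD/μ, so Darcy-Weisbach reduces to ΔP = 32μLV/D². Solving for V: V = ΔP·D²/(32μL) = 7530·(0.0773)²/(32·0.03·116) = 0.404 m/s.
Check: Re = ρVD/μ = 878·0.404·0.0773/0.03 = 914.1 < 2300, so the laminar assumption holds.
Q = V·A = 0.404·(π/4·0.0773²) = 0.001896 m³/s = 1.90 L/s.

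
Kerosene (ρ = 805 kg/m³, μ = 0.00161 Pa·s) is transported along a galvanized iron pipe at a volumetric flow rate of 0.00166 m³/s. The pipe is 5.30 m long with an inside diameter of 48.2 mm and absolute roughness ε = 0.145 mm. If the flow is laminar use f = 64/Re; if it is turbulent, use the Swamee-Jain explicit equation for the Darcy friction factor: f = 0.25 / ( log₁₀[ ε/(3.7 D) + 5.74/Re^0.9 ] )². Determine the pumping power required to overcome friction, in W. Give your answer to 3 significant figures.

P ≈ 1.92 W

Cross-sectional area A = πD²/4 = π(0.0482)²/4 = 0.001825 m²; mean velocity V = Q/A = 0.00166/0.001825 = 0.9098 m/s.
Reynolds number Re = ρVD/μ = 805 · 0.9098 · 0.0482 / 0.00161 = 2.193e+04.
Re > 4000 → turbulent. Relative roughness ε/D = 0.000145/0.0482 = 0.00301. Swamee-Jain: f = 0.25/(log₁₀[0.00301/3.7 + 5.74/2.193e+04^0.9])² = 0.25/(log₁₀[0.000813 + 0.000711])² = 0.25/(-2.817)² = 0.03151.
Darcy-Weisbach: ΔP = f(L/D)(ρV²/2) = 0.03151·(5.3/0.0482)·(805·0.9098²/2) = 0.03151·110·333.1 = 1154 Pa.
Pumping power P = QΔP = 0.00166·1154 = 1.916 W = 1.92 W.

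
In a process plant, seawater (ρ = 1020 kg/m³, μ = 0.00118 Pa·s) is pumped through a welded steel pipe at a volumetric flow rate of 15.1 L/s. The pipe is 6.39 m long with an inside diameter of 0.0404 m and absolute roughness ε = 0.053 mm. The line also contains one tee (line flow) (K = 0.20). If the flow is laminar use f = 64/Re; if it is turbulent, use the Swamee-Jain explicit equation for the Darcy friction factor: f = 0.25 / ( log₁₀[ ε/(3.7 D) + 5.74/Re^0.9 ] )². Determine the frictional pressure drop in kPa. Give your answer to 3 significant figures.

Q = 15.1 L/s = 15.1/1000 = 0.0151 m³/s.
Cross-sectional area A = πD²/4 = π(0.0404)²/4 = 0.001282 m²; mean velocity V = Q/A = 0.0151/0.001282 = 11.78 m/s.
Reynolds number Re = ρVD/μ = 1020 · 11.78 · 0.0404 / 0.00118 = 4.114e+05.
Re > 4000 → turbulent. Relative roughness ε/D = 5.3e-05/0.0404 = 0.00131. Swamee-Jain: f = 0.25/(log₁₀[0.00131/3.7 + 5.74/4.114e+05^0.9])² = 0.25/(log₁₀[0.000355 + 5.08e-05])² = 0.25/(-3.392)² = 0.02173.
Total minor-loss coefficient ΣK = 1·0.2 = 0.2.
ΔP = [f·L/D + ΣK]·(ρV²/2) = [0.02173·6.39/0.0404 + 0.2]·(1020·11.78²/2) = [3.436 + 0.2]·7.077e+04 = 2.573e+05 Pa.
ΔP = 2.573e+05 Pa = 257 kPa.

ΔP ≈ 257 kPa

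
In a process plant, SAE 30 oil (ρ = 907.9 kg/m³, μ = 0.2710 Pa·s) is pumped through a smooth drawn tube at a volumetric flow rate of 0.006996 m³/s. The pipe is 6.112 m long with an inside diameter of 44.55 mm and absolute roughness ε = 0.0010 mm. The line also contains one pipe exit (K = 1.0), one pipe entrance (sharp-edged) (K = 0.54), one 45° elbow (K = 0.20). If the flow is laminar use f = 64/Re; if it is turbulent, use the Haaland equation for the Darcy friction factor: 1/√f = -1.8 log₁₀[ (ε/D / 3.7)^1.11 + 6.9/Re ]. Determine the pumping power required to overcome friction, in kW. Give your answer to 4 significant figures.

P ≈ 0.9498 kW

Cross-sectional area A = πD²/4 = π(0.04455)²/4 = 0.001559 m²; mean velocity V = Q/A = 0.006996/0.001559 = 4.488 m/s.
Reynolds number Re = ρVD/μ = 907.9 · 4.488 · 0.04455 / 0.271 = 669.9.
Re < 2300 → laminar flow, so f = 64/Re = 64/669.9 = 0.09554 (the turbulent correlation is not needed).
Total minor-loss coefficient ΣK = 1·1 + 1·0.54 + 1·0.2 = 1.74.
ΔP = [f·L/D + ΣK]·(ρV²/2) = [0.09554·6.112/0.04455 + 1.74]·(907.9·4.488²/2) = [13.11 + 1.74]·9144 = 1.358e+05 Pa.
Pumping power P = QΔP = 0.006996·1.358e+05 = 949.85 W = 0.9498 kW.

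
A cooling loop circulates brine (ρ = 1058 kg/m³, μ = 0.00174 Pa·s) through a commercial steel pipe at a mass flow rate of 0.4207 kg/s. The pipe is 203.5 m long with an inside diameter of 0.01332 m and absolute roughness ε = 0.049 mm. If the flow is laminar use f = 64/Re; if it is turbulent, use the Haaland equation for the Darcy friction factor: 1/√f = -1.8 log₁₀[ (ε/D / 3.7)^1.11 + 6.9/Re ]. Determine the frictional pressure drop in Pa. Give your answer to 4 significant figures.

A = πD²/4 = π(0.01332)²/4 = 0.0001393 m²; mean velocity V = ṁ/(ρA) = 0.4207/(1058 · 0.0001393) = 2.854 m/s.
Reynolds number Re = ρVD/μ = 1058 · 2.854 · 0.01332 / 0.00174 = 2.311e+04.
Re > 4000 → turbulent. Relative roughness ε/D = 4.9e-05/0.01332 = 0.00368. Haaland: 1/√f = -1.8 log₁₀[(0.00368/3.7)^1.11 + 6.9/2.311e+04] = -1.8 log₁₀[0.000465 + 0.000299] = 5.611, so f = 0.03176.
Darcy-Weisbach: ΔP = f(L/D)(ρV²/2) = 0.03176·(203.5/0.01332)·(1058·2.854²/2) = 0.03176·1.528e+04·4308 = 2.09e+06 Pa.

ΔP ≈ 2090000 Pa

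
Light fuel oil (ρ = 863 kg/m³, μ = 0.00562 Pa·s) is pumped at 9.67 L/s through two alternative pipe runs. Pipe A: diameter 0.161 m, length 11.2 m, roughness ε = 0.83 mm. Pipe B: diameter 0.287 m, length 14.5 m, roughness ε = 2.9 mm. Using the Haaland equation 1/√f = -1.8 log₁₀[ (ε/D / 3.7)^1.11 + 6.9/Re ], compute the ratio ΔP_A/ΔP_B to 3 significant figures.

ΔP_A/ΔP_B ≈ 11.2

Pipe A: V = Q/A = 0.00967/0.02036 = 0.475 m/s; Re = 1.174e+04; ε/D = 0.00516; Haaland → f = 0.03674; ΔP_A = f(L/D)(ρV²/2) = 248.8 Pa.
Pipe B: V = Q/A = 0.00967/0.06469 = 0.1495 m/s; Re = 6588; ε/D = 0.0101; Haaland → f = 0.04543; ΔP_B = f(L/D)(ρV²/2) = 22.13 Pa.
ΔP_A/ΔP_B = 248.8/22.13 = 11.2.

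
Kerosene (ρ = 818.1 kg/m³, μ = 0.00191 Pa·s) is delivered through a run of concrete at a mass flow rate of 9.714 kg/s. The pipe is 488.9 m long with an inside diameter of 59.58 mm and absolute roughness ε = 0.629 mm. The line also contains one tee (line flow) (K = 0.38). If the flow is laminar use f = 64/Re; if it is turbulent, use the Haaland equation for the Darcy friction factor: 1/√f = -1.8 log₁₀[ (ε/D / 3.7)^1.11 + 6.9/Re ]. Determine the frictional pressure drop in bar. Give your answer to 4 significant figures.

A = πD²/4 = π(0.05958)²/4 = 0.002788 m²; mean velocity V = ṁ/(ρA) = 9.714/(818.1 · 0.002788) = 4.259 m/s.
Reynolds number Re = ρVD/μ = 818.1 · 4.259 · 0.05958 / 0.00191 = 1.087e+05.
Re > 4000 → turbulent. Relative roughness ε/D = 0.000629/0.05958 = 0.0106. Haaland: 1/√f = -1.8 log₁₀[(0.0106/3.7)^1.11 + 6.9/1.087e+05] = -1.8 log₁₀[0.0015 + 6.35e-05] = 5.052, so f = 0.03918.
Total minor-loss coefficient ΣK = 1·0.38 = 0.38.
ΔP = [f·L/D + ΣK]·(ρV²/2) = [0.03918·488.9/0.05958 + 0.38]·(818.1·4.259²/2) = [321.5 + 0.38]·7420 = 2.388e+06 Pa.
ΔP = 2.388e+06 Pa = 23.88 bar.

ΔP ≈ 23.88 bar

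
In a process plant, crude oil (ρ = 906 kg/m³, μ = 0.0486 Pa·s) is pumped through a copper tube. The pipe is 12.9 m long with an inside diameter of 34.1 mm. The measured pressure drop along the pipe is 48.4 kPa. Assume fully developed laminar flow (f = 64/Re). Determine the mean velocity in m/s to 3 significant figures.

V ≈ 2.81 m/s

For laminar flow, f = 64/Re with Re = ρVD/μ, so Darcy-Weisbach reduces to ΔP = 32μLV/D². Solving for V: V = ΔP·D²/(32μL) = 4.84e+04·(0.0341)²/(32·0.0486·12.9) = 2.805 m/s.
Check: Re = ρVD/μ = 906·2.805·0.0341/0.0486 = 1783 < 2300, so the laminar assumption holds.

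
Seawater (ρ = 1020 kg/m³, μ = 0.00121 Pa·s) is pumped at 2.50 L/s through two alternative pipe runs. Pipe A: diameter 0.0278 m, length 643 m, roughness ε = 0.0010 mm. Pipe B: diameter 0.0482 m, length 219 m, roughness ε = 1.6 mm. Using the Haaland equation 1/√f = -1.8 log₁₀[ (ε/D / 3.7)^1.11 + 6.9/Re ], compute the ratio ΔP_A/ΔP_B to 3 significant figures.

ΔP_A/ΔP_B ≈ 13.8

Pipe A: V = Q/A = 0.0025/0.000607 = 4.119 m/s; Re = 9.652e+04; ε/D = 3.6e-05; Haaland → f = 0.0181; ΔP_A = f(L/D)(ρV²/2) = 3.622e+06 Pa.
Pipe B: V = Q/A = 0.0025/0.001825 = 1.37 m/s; Re = 5.567e+04; ε/D = 0.0332; Haaland → f = 0.0603; ΔP_B = f(L/D)(ρV²/2) = 2.623e+05 Pa.
ΔP_A/ΔP_B = 3.622e+06/2.623e+05 = 13.8.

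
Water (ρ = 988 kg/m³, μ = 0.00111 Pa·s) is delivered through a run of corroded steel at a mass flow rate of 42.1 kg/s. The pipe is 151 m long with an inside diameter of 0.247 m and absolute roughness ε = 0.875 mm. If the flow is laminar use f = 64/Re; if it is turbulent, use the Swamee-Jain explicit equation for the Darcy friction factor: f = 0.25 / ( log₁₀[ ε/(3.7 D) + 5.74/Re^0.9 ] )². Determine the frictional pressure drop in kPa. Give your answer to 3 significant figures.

ΔP ≈ 6.74 kPa

A = πD²/4 = π(0.247)²/4 = 0.04792 m²; mean velocity V = ṁ/(ρA) = 42.1/(988 · 0.04792) = 0.8893 m/s.
Reynolds number Re = ρVD/μ = 988 · 0.8893 · 0.247 / 0.00111 = 1.955e+05.
Re > 4000 → turbulent. Relative roughness ε/D = 0.000875/0.247 = 0.00354. Swamee-Jain: f = 0.25/(log₁₀[0.00354/3.7 + 5.74/1.955e+05^0.9])² = 0.25/(log₁₀[0.000957 + 9.93e-05])² = 0.25/(-2.976)² = 0.02823.
Darcy-Weisbach: ΔP = f(L/D)(ρV²/2) = 0.02823·(151/0.247)·(988·0.8893²/2) = 0.02823·611.3·390.7 = 6741 Pa.
ΔP = 6741 Pa = 6.74 kPa.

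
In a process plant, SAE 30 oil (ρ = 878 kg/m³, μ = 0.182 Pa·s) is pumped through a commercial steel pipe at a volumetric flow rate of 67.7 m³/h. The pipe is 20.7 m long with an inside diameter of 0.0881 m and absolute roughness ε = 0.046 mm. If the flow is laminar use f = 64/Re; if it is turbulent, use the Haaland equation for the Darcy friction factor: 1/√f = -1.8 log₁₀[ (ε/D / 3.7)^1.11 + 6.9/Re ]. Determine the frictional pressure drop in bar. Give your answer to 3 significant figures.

ΔP ≈ 0.479 bar

Q = 67.7 m³/h = 67.7/3600 = 0.01881 m³/s.
Cross-sectional area A = πD²/4 = π(0.0881)²/4 = 0.006096 m²; mean velocity V = Q/A = 0.01881/0.006096 = 3.085 m/s.
Reynolds number Re = ρVD/μ = 878 · 3.085 · 0.0881 / 0.182 = 1311.
Re < 2300 → laminar flow, so f = 64/Re = 64/1311 = 0.04881 (the turbulent correlation is not needed).
Darcy-Weisbach: ΔP = f(L/D)(ρV²/2) = 0.04881·(20.7/0.0881)·(878·3.085²/2) = 0.04881·235·4178 = 4.792e+04 Pa.
ΔP = 4.792e+04 Pa = 0.479 bar.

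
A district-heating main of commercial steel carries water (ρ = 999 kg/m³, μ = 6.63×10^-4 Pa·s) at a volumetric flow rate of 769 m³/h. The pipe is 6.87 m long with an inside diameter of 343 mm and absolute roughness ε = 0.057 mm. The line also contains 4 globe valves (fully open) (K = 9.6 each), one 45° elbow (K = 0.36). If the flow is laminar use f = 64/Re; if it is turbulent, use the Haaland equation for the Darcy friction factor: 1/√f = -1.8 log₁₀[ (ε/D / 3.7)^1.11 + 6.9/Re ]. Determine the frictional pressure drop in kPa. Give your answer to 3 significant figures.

Q = 769 m³/h = 769/3600 = 0.2136 m³/s.
Cross-sectional area A = πD²/4 = π(0.343)²/4 = 0.0924 m²; mean velocity V = Q/A = 0.2136/0.0924 = 2.312 m/s.
Reynolds number Re = ρVD/μ = 999 · 2.312 · 0.343 / 0.000663 = 1.195e+06.
Re > 4000 → turbulent. Relative roughness ε/D = 5.7e-05/0.343 = 0.000166. Haaland: 1/√f = -1.8 log₁₀[(0.000166/3.7)^1.11 + 6.9/1.195e+06] = -1.8 log₁₀[1.49e-05 + 5.78e-06] = 8.431, so f = 0.01407.
Total minor-loss coefficient ΣK = 4·9.6 + 1·0.36 = 38.8.
ΔP = [f·L/D + ΣK]·(ρV²/2) = [0.01407·6.87/0.343 + 38.8]·(999·2.312²/2) = [0.2818 + 38.8]·2669 = 1.042e+05 Pa.
ΔP = 1.042e+05 Pa = 104 kPa.

ΔP ≈ 104 kPa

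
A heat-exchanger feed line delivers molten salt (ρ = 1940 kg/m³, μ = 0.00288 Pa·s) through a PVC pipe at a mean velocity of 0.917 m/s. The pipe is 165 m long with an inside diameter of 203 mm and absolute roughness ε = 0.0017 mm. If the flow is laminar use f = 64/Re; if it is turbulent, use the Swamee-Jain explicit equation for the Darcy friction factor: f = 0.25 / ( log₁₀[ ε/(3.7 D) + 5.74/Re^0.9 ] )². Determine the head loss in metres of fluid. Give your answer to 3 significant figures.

h_f ≈ 0.596 m

Reynolds number Re = ρVD/μ = 1940 · 0.917 · 0.203 / 0.00288 = 1.254e+05.
Re > 4000 → turbulent. Relative roughness ε/D = 1.7e-06/0.203 = 8.37e-06. Swamee-Jain: f = 0.25/(log₁₀[8.37e-06/3.7 + 5.74/1.254e+05^0.9])² = 0.25/(log₁₀[2.26e-06 + 0.000148])² = 0.25/(-3.823)² = 0.01711.
Darcy-Weisbach: ΔP = f(L/D)(ρV²/2) = 0.01711·(165/0.203)·(1940·0.917²/2) = 0.01711·812.8·815.7 = 1.134e+04 Pa.
Head loss h_f = ΔP/(ρg) = 1.134e+04/(1940·9.81) = 0.596 m.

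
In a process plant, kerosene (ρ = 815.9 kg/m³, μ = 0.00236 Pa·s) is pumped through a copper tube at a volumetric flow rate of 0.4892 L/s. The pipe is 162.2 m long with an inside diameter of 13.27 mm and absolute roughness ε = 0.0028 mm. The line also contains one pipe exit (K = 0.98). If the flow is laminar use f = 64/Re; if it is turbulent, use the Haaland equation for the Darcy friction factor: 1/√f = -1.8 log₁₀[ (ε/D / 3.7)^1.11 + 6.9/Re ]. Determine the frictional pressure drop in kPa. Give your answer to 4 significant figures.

Q = 0.4892 L/s = 0.4892/1000 = 0.0004892 m³/s.
Cross-sectional area A = πD²/4 = π(0.01327)²/4 = 0.0001383 m²; mean velocity V = Q/A = 0.0004892/0.0001383 = 3.537 m/s.
Reynolds number Re = ρVD/μ = 815.9 · 3.537 · 0.01327 / 0.00236 = 1.623e+04.
Re > 4000 → turbulent. Relative roughness ε/D = 2.8e-06/0.01327 = 0.000211. Haaland: 1/√f = -1.8 log₁₀[(0.000211/3.7)^1.11 + 6.9/1.623e+04] = -1.8 log₁₀[1.95e-05 + 0.000425] = 6.034, so f = 0.02747.
Total minor-loss coefficient ΣK = 1·0.98 = 0.98.
ΔP = [f·L/D + ΣK]·(ρV²/2) = [0.02747·162.2/0.01327 + 0.98]·(815.9·3.537²/2) = [335.8 + 0.98]·5104 = 1.719e+06 Pa.
ΔP = 1.719e+06 Pa = 1719 kPa.

ΔP ≈ 1719 kPa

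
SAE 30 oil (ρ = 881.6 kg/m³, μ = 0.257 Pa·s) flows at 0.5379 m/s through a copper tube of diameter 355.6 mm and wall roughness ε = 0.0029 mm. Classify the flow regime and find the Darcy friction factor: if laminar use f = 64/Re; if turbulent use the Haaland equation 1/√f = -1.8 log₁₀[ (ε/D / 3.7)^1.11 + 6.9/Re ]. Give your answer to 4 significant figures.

Re = ρVD/μ = 881.6·0.5379·0.3556/0.257 = 656.1.
Re < 2300 → laminar, so f = 64/Re = 0.09754 (roughness is irrelevant in laminar flow).

f ≈ 0.09754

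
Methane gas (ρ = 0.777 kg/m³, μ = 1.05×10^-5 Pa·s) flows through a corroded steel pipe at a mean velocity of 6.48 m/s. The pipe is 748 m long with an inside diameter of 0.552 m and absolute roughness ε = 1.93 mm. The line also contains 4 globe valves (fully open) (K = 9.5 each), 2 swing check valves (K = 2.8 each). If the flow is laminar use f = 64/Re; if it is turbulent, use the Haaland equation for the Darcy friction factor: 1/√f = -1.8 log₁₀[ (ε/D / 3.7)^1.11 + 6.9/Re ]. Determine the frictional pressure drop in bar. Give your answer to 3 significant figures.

Reynolds number Re = ρVD/μ = 0.777 · 6.48 · 0.552 / 1.05e-05 = 2.647e+05.
Re > 4000 → turbulent. Relative roughness ε/D = 0.00193/0.552 = 0.0035. Haaland: 1/√f = -1.8 log₁₀[(0.0035/3.7)^1.11 + 6.9/2.647e+05] = -1.8 log₁₀[0.000439 + 2.61e-05] = 5.998, so f = 0.0278.
Total minor-loss coefficient ΣK = 4·9.5 + 2·2.8 = 43.6.
ΔP = [f·L/D + ΣK]·(ρV²/2) = [0.0278·748/0.552 + 43.6]·(0.777·6.48²/2) = [37.67 + 43.6]·16.31 = 1326 Pa.
ΔP = 1326 Pa = 0.0133 bar.

ΔP ≈ 0.0133 bar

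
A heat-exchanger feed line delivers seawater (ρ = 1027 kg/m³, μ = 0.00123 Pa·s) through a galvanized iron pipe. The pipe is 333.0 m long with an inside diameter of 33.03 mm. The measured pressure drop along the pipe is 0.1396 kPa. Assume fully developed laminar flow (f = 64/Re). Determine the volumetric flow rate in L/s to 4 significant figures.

For laminar flow, f = 64/Re with Re = ρVD/μ, so Darcy-Weisbach reduces to ΔP = 32μLV/D². Solving for V: V = ΔP·D²/(32μL) = 139.6·(0.03303)²/(32·0.00123·333) = 0.01162 m/s.
Check: Re = ρVD/μ = 1027·0.01162·0.03303/0.00123 = 320.5 < 2300, so the laminar assumption holds.
Q = V·A = 0.01162·(π/4·0.03303²) = 9.957e-06 m³/s = 0.009957 L/s.

Q ≈ 0.009957 L/s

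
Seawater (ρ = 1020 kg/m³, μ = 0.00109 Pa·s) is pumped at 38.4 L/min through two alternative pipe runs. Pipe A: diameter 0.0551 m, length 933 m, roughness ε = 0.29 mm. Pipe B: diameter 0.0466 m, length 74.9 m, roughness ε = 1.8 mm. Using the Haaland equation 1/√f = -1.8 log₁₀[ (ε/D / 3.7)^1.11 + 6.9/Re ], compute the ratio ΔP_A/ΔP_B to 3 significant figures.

ΔP_A/ΔP_B ≈ 2.97

Pipe A: V = Q/A = 0.00064/0.002384 = 0.2684 m/s; Re = 1.384e+04; ε/D = 0.00526; Haaland → f = 0.03609; ΔP_A = f(L/D)(ρV²/2) = 2.245e+04 Pa.
Pipe B: V = Q/A = 0.00064/0.001706 = 0.3752 m/s; Re = 1.636e+04; ε/D = 0.0386; Haaland → f = 0.06547; ΔP_B = f(L/D)(ρV²/2) = 7557 Pa.
ΔP_A/ΔP_B = 2.245e+04/7557 = 2.97.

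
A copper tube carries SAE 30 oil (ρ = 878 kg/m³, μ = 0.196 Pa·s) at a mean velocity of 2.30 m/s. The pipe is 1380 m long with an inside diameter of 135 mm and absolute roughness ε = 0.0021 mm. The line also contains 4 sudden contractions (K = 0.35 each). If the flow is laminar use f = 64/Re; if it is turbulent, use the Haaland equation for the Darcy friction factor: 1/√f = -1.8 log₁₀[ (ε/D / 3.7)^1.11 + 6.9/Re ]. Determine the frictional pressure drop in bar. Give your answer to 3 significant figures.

Reynolds number Re = ρVD/μ = 878 · 2.3 · 0.135 / 0.196 = 1391.
Re < 2300 → laminar flow, so f = 64/Re = 64/1391 = 0.04601 (the turbulent correlation is not needed).
Total minor-loss coefficient ΣK = 4·0.35 = 1.4.
ΔP = [f·L/D + ΣK]·(ρV²/2) = [0.04601·1380/0.135 + 1.4]·(878·2.3²/2) = [470.4 + 1.4]·2322 = 1.096e+06 Pa.
ΔP = 1.096e+06 Pa = 11.0 bar.

ΔP ≈ 11.0 bar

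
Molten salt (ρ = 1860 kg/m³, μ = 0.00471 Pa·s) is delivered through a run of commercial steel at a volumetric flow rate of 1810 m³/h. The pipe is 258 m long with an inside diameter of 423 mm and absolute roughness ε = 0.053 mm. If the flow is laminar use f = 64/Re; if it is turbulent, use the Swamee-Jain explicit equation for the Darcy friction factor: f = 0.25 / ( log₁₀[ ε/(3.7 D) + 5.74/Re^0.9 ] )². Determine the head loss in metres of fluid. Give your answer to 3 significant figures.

h_f ≈ 5.77 m

Q = 1810 m³/h = 1810/3600 = 0.5028 m³/s.
Cross-sectional area A = πD²/4 = π(0.423)²/4 = 0.1405 m²; mean velocity V = Q/A = 0.5028/0.1405 = 3.578 m/s.
Reynolds number Re = ρVD/μ = 1860 · 3.578 · 0.423 / 0.00471 = 5.976e+05.
Re > 4000 → turbulent. Relative roughness ε/D = 5.3e-05/0.423 = 0.000125. Swamee-Jain: f = 0.25/(log₁₀[0.000125/3.7 + 5.74/5.976e+05^0.9])² = 0.25/(log₁₀[3.39e-05 + 3.63e-05])² = 0.25/(-4.154)² = 0.01449.
Darcy-Weisbach: ΔP = f(L/D)(ρV²/2) = 0.01449·(258/0.423)·(1860·3.578²/2) = 0.01449·609.9·1.19e+04 = 1.052e+05 Pa.
Head loss h_f = ΔP/(ρg) = 1.052e+05/(1860·9.81) = 5.77 m.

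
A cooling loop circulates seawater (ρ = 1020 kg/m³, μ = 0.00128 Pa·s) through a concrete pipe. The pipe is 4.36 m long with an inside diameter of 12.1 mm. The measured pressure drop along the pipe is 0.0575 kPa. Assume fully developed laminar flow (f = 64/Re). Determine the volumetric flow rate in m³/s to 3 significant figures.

For laminar flow, f = 64/Re with Re = ρVD/μ, so Darcy-Weisbach reduces to ΔP = 32μLV/D². Solving for V: V = ΔP·D²/(32μL) = 57.5·(0.0121)²/(32·0.00128·4.36) = 0.04714 m/s.
Check: Re = ρVD/μ = 1020·0.04714·0.0121/0.00128 = 454.5 < 2300, so the laminar assumption holds.
Q = V·A = 0.04714·(π/4·0.0121²) = 5.421e-06 m³/s = 5.42×10^-6 m³/s.

Q ≈ 5.42×10^-6 m³/s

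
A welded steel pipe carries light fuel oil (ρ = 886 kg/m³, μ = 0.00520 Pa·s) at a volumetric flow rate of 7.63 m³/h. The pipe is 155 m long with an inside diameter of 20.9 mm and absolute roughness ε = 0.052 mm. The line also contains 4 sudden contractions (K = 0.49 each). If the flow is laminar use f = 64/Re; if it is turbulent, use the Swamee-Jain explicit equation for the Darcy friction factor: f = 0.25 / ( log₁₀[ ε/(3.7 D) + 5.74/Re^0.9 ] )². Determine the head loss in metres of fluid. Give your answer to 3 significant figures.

h_f ≈ 445 m

Q = 7.63 m³/h = 7.63/3600 = 0.002119 m³/s.
Cross-sectional area A = πD²/4 = π(0.0209)²/4 = 0.0003431 m²; mean velocity V = Q/A = 0.002119/0.0003431 = 6.178 m/s.
Reynolds number Re = ρVD/μ = 886 · 6.178 · 0.0209 / 0.0052 = 2.2e+04.
Re > 4000 → turbulent. Relative roughness ε/D = 5.2e-05/0.0209 = 0.00249. Swamee-Jain: f = 0.25/(log₁₀[0.00249/3.7 + 5.74/2.2e+04^0.9])² = 0.25/(log₁₀[0.000672 + 0.000709])² = 0.25/(-2.86)² = 0.03057.
Total minor-loss coefficient ΣK = 4·0.49 = 1.96.
ΔP = [f·L/D + ΣK]·(ρV²/2) = [0.03057·155/0.0209 + 1.96]·(886·6.178²/2) = [226.7 + 1.96]·1.691e+04 = 3.867e+06 Pa.
Head loss h_f = ΔP/(ρg) = 3.867e+06/(886·9.81) = 445 m.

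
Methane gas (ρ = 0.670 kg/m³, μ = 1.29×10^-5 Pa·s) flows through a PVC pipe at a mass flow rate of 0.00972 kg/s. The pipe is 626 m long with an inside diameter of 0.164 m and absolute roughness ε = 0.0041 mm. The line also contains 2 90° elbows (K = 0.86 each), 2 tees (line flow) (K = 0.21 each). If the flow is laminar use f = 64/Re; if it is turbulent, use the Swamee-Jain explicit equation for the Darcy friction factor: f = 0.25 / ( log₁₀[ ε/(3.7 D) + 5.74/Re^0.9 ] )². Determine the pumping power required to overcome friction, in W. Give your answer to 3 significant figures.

P ≈ 0.321 W

A = πD²/4 = π(0.164)²/4 = 0.02112 m²; mean velocity V = ṁ/(ρA) = 0.00972/(0.67 · 0.02112) = 0.6868 m/s.
Reynolds number Re = ρVD/μ = 0.67 · 0.6868 · 0.164 / 1.29e-05 = 5850.
Re > 4000 → turbulent. Relative roughness ε/D = 4.1e-06/0.164 = 2.5e-05. Swamee-Jain: f = 0.25/(log₁₀[2.5e-05/3.7 + 5.74/5850^0.9])² = 0.25/(log₁₀[6.76e-06 + 0.00234])² = 0.25/(-2.63)² = 0.03614.
Total minor-loss coefficient ΣK = 2·0.86 + 2·0.21 = 2.14.
ΔP = [f·L/D + ΣK]·(ρV²/2) = [0.03614·626/0.164 + 2.14]·(0.67·0.6868²/2) = [137.9 + 2.14]·0.158 = 22.13 Pa.
Q = ṁ/ρ = 0.00972/0.67 = 0.01451 m³/s.
Pumping power P = QΔP = 0.01451·22.13 = 0.3211 W = 0.321 W.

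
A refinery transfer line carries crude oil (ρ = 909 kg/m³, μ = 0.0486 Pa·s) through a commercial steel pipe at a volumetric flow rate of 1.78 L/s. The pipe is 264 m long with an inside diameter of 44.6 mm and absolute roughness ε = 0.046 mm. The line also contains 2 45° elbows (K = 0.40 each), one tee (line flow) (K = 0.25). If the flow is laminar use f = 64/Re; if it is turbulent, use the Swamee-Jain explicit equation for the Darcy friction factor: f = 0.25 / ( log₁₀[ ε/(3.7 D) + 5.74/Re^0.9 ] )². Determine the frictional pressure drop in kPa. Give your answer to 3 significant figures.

ΔP ≈ 236 kPa

Q = 1.78 L/s = 1.78/1000 = 0.00178 m³/s.
Cross-sectional area A = πD²/4 = π(0.0446)²/4 = 0.001562 m²; mean velocity V = Q/A = 0.00178/0.001562 = 1.139 m/s.
Reynolds number Re = ρVD/μ = 909 · 1.139 · 0.0446 / 0.0486 = 950.4.
Re < 2300 → laminar flow, so f = 64/Re = 64/950.4 = 0.06734 (the turbulent correlation is not needed).
Total minor-loss coefficient ΣK = 2·0.4 + 1·0.25 = 1.05.
ΔP = [f·L/D + ΣK]·(ρV²/2) = [0.06734·264/0.0446 + 1.05]·(909·1.139²/2) = [398.6 + 1.05]·590 = 2.358e+05 Pa.
ΔP = 2.358e+05 Pa = 236 kPa.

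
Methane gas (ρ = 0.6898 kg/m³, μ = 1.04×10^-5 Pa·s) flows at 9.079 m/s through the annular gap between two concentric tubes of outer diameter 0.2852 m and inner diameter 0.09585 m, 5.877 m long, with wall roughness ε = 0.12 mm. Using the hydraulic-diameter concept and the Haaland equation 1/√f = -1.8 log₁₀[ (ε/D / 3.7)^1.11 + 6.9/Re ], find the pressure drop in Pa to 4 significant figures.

Hydraulic diameter D_h = 4A/P = D_o - D_i = 0.2852 - 0.09585 = 0.1894 m.
Re = ρVD_h/μ = 0.6898·9.079·0.1894/1.04e-05 = 1.14e+05.
ε/D_h = 0.00012/0.1894 = 0.000634; Haaland gives 1/√f = -1.8 log₁₀[6.6e-05+6.05e-05] = 7.016, so f = 0.02031.
ΔP = f(L/D_h)(ρV²/2) = 0.02031·5.877/0.1894·28.43 = 17.92 Pa.

ΔP ≈ 17.92 Pa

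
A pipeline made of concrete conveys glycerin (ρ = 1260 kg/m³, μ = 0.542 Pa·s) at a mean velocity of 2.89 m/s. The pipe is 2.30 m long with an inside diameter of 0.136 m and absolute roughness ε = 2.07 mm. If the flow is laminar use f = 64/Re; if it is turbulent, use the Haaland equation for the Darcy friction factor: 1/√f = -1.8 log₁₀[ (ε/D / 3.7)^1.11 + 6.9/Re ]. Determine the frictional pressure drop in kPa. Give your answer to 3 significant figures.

ΔP ≈ 6.23 kPa

Reynolds number Re = ρVD/μ = 1260 · 2.89 · 0.136 / 0.542 = 913.7.
Re < 2300 → laminar flow, so f = 64/Re = 64/913.7 = 0.07004 (the turbulent correlation is not needed).
Darcy-Weisbach: ΔP = f(L/D)(ρV²/2) = 0.07004·(2.3/0.136)·(1260·2.89²/2) = 0.07004·16.91·5262 = 6233 Pa.
ΔP = 6233 Pa = 6.23 kPa.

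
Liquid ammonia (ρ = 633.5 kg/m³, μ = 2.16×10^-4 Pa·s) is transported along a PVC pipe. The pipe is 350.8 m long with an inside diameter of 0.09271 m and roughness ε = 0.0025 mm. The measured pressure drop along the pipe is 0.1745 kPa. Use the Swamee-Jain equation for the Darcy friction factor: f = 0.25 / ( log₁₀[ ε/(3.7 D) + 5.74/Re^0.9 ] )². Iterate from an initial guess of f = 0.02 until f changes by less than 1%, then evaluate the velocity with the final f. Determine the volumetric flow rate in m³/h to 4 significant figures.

Q ≈ 1.828 m³/h

Rearranging Darcy-Weisbach: V = √(2·ΔP·D/(f·L·ρ)). With ε/D = 2.5e-06/0.09271 = 2.7e-05, iterate starting from f = 0.02:
  f = 0.02 → V = √(2·174.5·0.09271/(0.02·350.8·633.5)) = 0.08532 m/s; Re = ρVD/μ = 2.32e+04; f → 0.02495
  f = 0.02495 → V = 0.07639 m/s; Re = 2.077e+04; f → 0.02564
  f = 0.02564 → V = 0.07536 m/s; Re = 2.049e+04; f → 0.02573
Converged (Δf/f < 1%). With the final f = 0.02573: V = √(2·174.5·0.09271/(0.02573·350.8·633.5)) = 0.07523 m/s.
Q = V·A = 0.07523·(π/4·0.09271²) = 0.0005078 m³/s = 1.828 m³/h.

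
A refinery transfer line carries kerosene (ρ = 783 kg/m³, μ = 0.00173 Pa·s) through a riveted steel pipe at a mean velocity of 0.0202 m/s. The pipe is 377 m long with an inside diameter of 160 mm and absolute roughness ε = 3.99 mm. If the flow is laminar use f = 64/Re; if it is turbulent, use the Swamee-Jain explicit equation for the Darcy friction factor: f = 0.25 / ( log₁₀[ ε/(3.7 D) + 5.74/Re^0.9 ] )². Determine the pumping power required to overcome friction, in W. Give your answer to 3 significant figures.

P ≈ 0.00669 W

Reynolds number Re = ρVD/μ = 783 · 0.0202 · 0.16 / 0.00173 = 1463.
Re < 2300 → laminar flow, so f = 64/Re = 64/1463 = 0.04375 (the turbulent correlation is not needed).
Darcy-Weisbach: ΔP = f(L/D)(ρV²/2) = 0.04375·(377/0.16)·(783·0.0202²/2) = 0.04375·2356·0.1597 = 16.47 Pa.
Q = V·A = 0.0202·0.02011 = 0.0004061 m³/s.
Pumping power P = QΔP = 0.0004061·16.47 = 0.006689 W = 0.00669 W.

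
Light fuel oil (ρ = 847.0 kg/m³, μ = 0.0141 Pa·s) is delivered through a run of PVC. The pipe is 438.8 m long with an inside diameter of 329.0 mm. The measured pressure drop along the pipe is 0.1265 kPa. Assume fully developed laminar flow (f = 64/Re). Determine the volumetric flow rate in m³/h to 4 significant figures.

For laminar flow, f = 64/Re with Re = ρVD/μ, so Darcy-Weisbach reduces to ΔP = 32μLV/D². Solving for V: V = ΔP·D²/(32μL) = 126.5·(0.329)²/(32·0.0141·438.8) = 0.06916 m/s.
Check: Re = ρVD/μ = 847·0.06916·0.329/0.0141 = 1367 < 2300, so the laminar assumption holds.
Q = V·A = 0.06916·(π/4·0.329²) = 0.005879 m³/s = 21.17 m³/h.

Q ≈ 21.17 m³/h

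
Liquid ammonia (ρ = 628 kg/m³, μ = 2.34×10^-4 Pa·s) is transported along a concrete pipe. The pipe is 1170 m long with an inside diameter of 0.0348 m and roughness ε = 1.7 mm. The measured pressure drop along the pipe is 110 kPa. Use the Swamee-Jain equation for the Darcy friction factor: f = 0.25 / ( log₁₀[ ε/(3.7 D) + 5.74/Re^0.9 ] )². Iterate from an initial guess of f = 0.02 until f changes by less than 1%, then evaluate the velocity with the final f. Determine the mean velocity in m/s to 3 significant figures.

V ≈ 0.381 m/s

Rearranging Darcy-Weisbach: V = √(2·ΔP·D/(f·L·ρ)). With ε/D = 0.0017/0.0348 = 0.0489, iterate starting from f = 0.02:
  f = 0.02 → V = √(2·1.1e+05·0.0348/(0.02·1170·628)) = 0.7218 m/s; Re = ρVD/μ = 6.741e+04; f → 0.07142
  f = 0.07142 → V = 0.382 m/s; Re = 3.567e+04; f → 0.07192
Converged (Δf/f < 1%). With the final f = 0.07192: V = √(2·1.1e+05·0.0348/(0.07192·1170·628)) = 0.3806 m/s.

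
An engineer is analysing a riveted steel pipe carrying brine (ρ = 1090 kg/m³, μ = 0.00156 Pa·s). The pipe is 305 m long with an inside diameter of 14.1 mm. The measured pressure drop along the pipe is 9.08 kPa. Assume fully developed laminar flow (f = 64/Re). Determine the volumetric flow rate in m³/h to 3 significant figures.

For laminar flow, f = 64/Re with Re = ρVD/μ, so Darcy-Weisbach reduces to ΔP = 32μLV/D². Solving for V: V = ΔP·D²/(32μL) = 9080·(0.0141)²/(32·0.00156·305) = 0.1186 m/s.
Check: Re = ρVD/μ = 1090·0.1186·0.0141/0.00156 = 1168 < 2300, so the laminar assumption holds.
Q = V·A = 0.1186·(π/4·0.0141²) = 1.851e-05 m³/s = 0.0666 m³/h.

Q ≈ 0.0666 m³/h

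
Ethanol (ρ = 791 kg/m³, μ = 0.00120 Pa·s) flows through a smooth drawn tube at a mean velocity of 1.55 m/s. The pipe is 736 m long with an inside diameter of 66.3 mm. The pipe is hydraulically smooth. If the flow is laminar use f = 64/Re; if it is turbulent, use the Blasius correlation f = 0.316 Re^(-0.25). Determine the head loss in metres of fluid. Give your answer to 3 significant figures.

Reynolds number Re = ρVD/μ = 791 · 1.55 · 0.0663 / 0.0012 = 6.774e+04.
Re > 4000 → turbulent. Smooth-pipe (Blasius): f = 0.316 Re^(-0.25) = 0.316/(6.774e+04)^0.25 = 0.01959.
Darcy-Weisbach: ΔP = f(L/D)(ρV²/2) = 0.01959·(736/0.0663)·(791·1.55²/2) = 0.01959·1.11e+04·950.2 = 2.066e+05 Pa.
Head loss h_f = ΔP/(ρg) = 2.066e+05/(791·9.81) = 26.6 m.

h_f ≈ 26.6 m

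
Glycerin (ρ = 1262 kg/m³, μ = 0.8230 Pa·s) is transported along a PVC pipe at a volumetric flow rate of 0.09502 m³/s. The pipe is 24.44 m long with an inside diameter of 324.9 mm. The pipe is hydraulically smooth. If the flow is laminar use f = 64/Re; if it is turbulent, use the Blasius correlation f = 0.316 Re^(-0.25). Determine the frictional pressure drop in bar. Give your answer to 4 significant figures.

Cross-sectional area A = πD²/4 = π(0.3249)²/4 = 0.08291 m²; mean velocity V = Q/A = 0.09502/0.08291 = 1.146 m/s.
Reynolds number Re = ρVD/μ = 1262 · 1.146 · 0.3249 / 0.823 = 571.
Re < 2300 → laminar flow, so f = 64/Re = 64/571 = 0.1121 (the turbulent correlation is not needed).
Darcy-Weisbach: ΔP = f(L/D)(ρV²/2) = 0.1121·(24.44/0.3249)·(1262·1.146²/2) = 0.1121·75.22·828.9 = 6988 Pa.
ΔP = 6988 Pa = 0.06988 bar.

ΔP ≈ 0.06988 bar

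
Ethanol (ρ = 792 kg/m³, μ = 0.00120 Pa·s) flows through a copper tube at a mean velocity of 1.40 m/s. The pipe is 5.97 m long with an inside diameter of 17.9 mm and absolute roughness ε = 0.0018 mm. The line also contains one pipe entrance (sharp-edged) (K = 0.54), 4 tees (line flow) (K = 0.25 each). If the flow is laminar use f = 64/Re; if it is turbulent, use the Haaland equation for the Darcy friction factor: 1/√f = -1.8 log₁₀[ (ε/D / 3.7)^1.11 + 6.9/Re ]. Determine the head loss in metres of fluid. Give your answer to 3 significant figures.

h_f ≈ 1.06 m

Reynolds number Re = ρVD/μ = 792 · 1.4 · 0.0179 / 0.0012 = 1.654e+04.
Re > 4000 → turbulent. Relative roughness ε/D = 1.8e-06/0.0179 = 0.000101. Haaland: 1/√f = -1.8 log₁₀[(0.000101/3.7)^1.11 + 6.9/1.654e+04] = -1.8 log₁₀[8.55e-06 + 0.000417] = 6.068, so f = 0.02716.
Total minor-loss coefficient ΣK = 1·0.54 + 4·0.25 = 1.54.
ΔP = [f·L/D + ΣK]·(ρV²/2) = [0.02716·5.97/0.0179 + 1.54]·(792·1.4²/2) = [9.059 + 1.54]·776.2 = 8227 Pa.
Head loss h_f = ΔP/(ρg) = 8227/(792·9.81) = 1.06 m.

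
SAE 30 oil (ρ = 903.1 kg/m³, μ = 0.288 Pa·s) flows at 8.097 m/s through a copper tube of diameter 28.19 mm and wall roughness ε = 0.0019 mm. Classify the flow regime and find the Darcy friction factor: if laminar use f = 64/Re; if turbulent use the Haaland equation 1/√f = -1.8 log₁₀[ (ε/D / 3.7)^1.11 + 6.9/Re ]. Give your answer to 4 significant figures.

Re = ρVD/μ = 903.1·8.097·0.02819/0.288 = 715.8.
Re < 2300 → laminar, so f = 64/Re = 0.08942 (roughness is irrelevant in laminar flow).

f ≈ 0.08942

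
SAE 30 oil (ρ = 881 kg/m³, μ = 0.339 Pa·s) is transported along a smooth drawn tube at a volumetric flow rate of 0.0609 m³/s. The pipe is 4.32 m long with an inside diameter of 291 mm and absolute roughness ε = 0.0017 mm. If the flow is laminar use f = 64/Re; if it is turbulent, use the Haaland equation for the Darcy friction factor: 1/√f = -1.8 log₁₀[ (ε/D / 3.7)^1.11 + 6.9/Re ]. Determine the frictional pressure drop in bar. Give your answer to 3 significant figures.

Cross-sectional area A = πD²/4 = π(0.291)²/4 = 0.06651 m²; mean velocity V = Q/A = 0.0609/0.06651 = 0.9157 m/s.
Reynolds number Re = ρVD/μ = 881 · 0.9157 · 0.291 / 0.339 = 692.5.
Re < 2300 → laminar flow, so f = 64/Re = 64/692.5 = 0.09242 (the turbulent correlation is not needed).
Darcy-Weisbach: ΔP = f(L/D)(ρV²/2) = 0.09242·(4.32/0.291)·(881·0.9157²/2) = 0.09242·14.85·369.3 = 506.7 Pa.
ΔP = 506.7 Pa = 0.00507 bar.

ΔP ≈ 0.00507 bar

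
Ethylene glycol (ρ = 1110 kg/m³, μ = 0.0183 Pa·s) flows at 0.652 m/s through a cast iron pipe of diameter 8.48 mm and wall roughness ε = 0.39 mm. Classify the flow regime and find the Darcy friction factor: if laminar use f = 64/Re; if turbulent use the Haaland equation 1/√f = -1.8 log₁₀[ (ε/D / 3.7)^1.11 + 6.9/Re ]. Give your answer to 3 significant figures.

Re = ρVD/μ = 1110·0.652·0.00848/0.0183 = 335.4.
Re < 2300 → laminar, so f = 64/Re = 0.1908 (roughness is irrelevant in laminar flow).

f ≈ 0.191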